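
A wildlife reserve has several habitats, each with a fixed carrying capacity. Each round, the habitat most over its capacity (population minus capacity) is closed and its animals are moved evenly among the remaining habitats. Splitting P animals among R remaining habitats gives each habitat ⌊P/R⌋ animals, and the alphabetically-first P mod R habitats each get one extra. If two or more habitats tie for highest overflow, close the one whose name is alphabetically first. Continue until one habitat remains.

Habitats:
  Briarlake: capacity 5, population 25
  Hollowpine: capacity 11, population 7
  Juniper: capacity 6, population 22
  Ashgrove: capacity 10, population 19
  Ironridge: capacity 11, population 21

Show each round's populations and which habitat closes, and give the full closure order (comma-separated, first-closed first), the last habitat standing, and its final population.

Closure order: Briarlake, Juniper, Ashgrove, Ironridge
Last habitat: Hollowpine with 94 animals

Round 1: Ashgrove=19 Briarlake=25 Hollowpine=7 Ironridge=21 Juniper=22 → close Briarlake (overflow 20)
  25÷4 = 6 each, +1 to first 1
Round 2: Ashgrove=26 Hollowpine=13 Ironridge=27 Juniper=28 → close Juniper (overflow 22)
  28÷3 = 9 each, +1 to first 1
Round 3: Ashgrove=36 Hollowpine=22 Ironridge=36 → close Ashgrove (overflow 26)
  36÷2 = 18 each, +1 to first 0
Round 4: Hollowpine=40 Ironridge=54 → close Ironridge (overflow 43)
  54÷1 = 54 each, +1 to first 0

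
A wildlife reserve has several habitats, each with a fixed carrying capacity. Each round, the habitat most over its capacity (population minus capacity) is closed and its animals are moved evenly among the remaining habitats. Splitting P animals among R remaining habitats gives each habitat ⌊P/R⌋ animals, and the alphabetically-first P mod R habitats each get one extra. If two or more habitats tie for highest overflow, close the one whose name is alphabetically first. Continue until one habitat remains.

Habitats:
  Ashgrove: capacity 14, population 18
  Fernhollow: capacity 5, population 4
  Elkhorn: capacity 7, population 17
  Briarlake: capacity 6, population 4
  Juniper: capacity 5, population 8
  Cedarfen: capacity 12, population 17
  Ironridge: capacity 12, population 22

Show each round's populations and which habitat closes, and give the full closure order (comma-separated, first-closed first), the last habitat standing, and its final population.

Round 1: Ashgrove=18 Briarlake=4 Cedarfen=17 Elkhorn=17 Fernhollow=4 Ironridge=22 Juniper=8 → close Elkhorn (overflow 10)
  17÷6 = 2 each, +1 to first 5
Round 2: Ashgrove=21 Briarlake=7 Cedarfen=20 Fernhollow=7 Ironridge=25 Juniper=10 → close Ironridge (overflow 13)
  25÷5 = 5 each, +1 to first 0
Round 3: Ashgrove=26 Briarlake=12 Cedarfen=25 Fernhollow=12 Juniper=15 → close Cedarfen (overflow 13)
  25÷4 = 6 each, +1 to first 1
Round 4: Ashgrove=33 Briarlake=18 Fernhollow=18 Juniper=21 → close Ashgrove (overflow 19)
  33÷3 = 11 each, +1 to first 0
Round 5: Briarlake=29 Fernhollow=29 Juniper=32 → close Juniper (overflow 27)
  32÷2 = 16 each, +1 to first 0
Round 6: Briarlake=45 Fernhollow=45 → close Fernhollow (overflow 40)
  45÷1 = 45 each, +1 to first 0

Closure order: Elkhorn, Ironridge, Cedarfen, Ashgrove, Juniper, Fernhollow
Last habitat: Briarlake with 90 animals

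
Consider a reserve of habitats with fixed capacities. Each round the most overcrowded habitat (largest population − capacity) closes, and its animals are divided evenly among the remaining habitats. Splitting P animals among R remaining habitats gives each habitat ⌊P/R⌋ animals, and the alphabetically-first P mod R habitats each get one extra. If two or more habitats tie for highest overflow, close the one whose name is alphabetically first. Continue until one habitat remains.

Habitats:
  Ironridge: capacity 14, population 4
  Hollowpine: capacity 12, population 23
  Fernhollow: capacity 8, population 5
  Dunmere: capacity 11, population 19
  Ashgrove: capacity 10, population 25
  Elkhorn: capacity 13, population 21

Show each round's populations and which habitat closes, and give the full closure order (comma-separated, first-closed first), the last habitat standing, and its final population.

Closure order: Ashgrove, Hollowpine, Dunmere, Elkhorn, Fernhollow
Last habitat: Ironridge with 97 animals

Round 1: Ashgrove=25 Dunmere=19 Elkhorn=21 Fernhollow=5 Hollowpine=23 Ironridge=4 → close Ashgrove (overflow 15)
  25÷5 = 5 each, +1 to first 0
Round 2: Dunmere=24 Elkhorn=26 Fernhollow=10 Hollowpine=28 Ironridge=9 → close Hollowpine (overflow 16)
  28÷4 = 7 each, +1 to first 0
Round 3: Dunmere=31 Elkhorn=33 Fernhollow=17 Ironridge=16 → close Dunmere (overflow 20)
  31÷3 = 10 each, +1 to first 1
Round 4: Elkhorn=44 Fernhollow=27 Ironridge=26 → close Elkhorn (overflow 31)
  44÷2 = 22 each, +1 to first 0
Round 5: Fernhollow=49 Ironridge=48 → close Fernhollow (overflow 41)
  49÷1 = 49 each, +1 to first 0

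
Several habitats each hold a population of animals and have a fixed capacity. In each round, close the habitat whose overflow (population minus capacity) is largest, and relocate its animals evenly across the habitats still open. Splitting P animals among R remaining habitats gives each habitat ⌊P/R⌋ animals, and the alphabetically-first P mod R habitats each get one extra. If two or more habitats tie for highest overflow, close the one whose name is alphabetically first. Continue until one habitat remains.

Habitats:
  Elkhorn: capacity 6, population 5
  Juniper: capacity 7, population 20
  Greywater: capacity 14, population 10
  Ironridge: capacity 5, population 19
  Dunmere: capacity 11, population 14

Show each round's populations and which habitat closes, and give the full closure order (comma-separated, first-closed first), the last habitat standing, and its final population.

Closure order: Ironridge, Juniper, Dunmere, Elkhorn
Last habitat: Greywater with 68 animals

Round 1: Dunmere=14 Elkhorn=5 Greywater=10 Ironridge=19 Juniper=20 → close Ironridge (overflow 14)
  19÷4 = 4 each, +1 to first 3
Round 2: Dunmere=19 Elkhorn=10 Greywater=15 Juniper=24 → close Juniper (overflow 17)
  24÷3 = 8 each, +1 to first 0
Round 3: Dunmere=27 Elkhorn=18 Greywater=23 → close Dunmere (overflow 16)
  27÷2 = 13 each, +1 to first 1
Round 4: Elkhorn=32 Greywater=36 → close Elkhorn (overflow 26)
  32÷1 = 32 each, +1 to first 0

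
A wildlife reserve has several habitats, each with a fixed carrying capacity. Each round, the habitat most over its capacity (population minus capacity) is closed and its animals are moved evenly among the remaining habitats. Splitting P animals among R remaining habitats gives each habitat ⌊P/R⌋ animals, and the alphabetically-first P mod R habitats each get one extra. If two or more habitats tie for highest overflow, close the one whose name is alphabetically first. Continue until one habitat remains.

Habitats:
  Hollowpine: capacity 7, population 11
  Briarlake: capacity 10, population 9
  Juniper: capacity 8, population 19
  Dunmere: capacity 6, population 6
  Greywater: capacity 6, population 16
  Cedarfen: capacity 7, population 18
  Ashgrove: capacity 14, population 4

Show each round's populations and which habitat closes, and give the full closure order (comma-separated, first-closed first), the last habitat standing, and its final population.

Round 1: Ashgrove=4 Briarlake=9 Cedarfen=18 Dunmere=6 Greywater=16 Hollowpine=11 Juniper=19 → close Cedarfen (overflow 11)
  18÷6 = 3 each, +1 to first 0
Round 2: Ashgrove=7 Briarlake=12 Dunmere=9 Greywater=19 Hollowpine=14 Juniper=22 → close Juniper (overflow 14)
  22÷5 = 4 each, +1 to first 2
Round 3: Ashgrove=12 Briarlake=17 Dunmere=13 Greywater=23 Hollowpine=18 → close Greywater (overflow 17)
  23÷4 = 5 each, +1 to first 3
Round 4: Ashgrove=18 Briarlake=23 Dunmere=19 Hollowpine=23 → close Hollowpine (overflow 16)
  23÷3 = 7 each, +1 to first 2
Round 5: Ashgrove=26 Briarlake=31 Dunmere=26 → close Briarlake (overflow 21)
  31÷2 = 15 each, +1 to first 1
Round 6: Ashgrove=42 Dunmere=41 → close Dunmere (overflow 35)
  41÷1 = 41 each, +1 to first 0

Closure order: Cedarfen, Juniper, Greywater, Hollowpine, Briarlake, Dunmere
Last habitat: Ashgrove with 83 animals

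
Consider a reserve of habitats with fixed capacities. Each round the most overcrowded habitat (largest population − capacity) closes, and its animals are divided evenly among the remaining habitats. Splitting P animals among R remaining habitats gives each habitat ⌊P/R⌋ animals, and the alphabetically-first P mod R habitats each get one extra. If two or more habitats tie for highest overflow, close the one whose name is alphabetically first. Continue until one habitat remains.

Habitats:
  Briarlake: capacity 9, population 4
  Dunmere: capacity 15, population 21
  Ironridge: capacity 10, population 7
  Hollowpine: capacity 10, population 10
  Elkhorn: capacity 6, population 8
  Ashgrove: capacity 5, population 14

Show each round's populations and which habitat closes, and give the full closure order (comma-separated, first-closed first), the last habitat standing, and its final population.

Closure order: Ashgrove, Dunmere, Elkhorn, Hollowpine, Briarlake
Last habitat: Ironridge with 64 animals

Round 1: Ashgrove=14 Briarlake=4 Dunmere=21 Elkhorn=8 Hollowpine=10 Ironridge=7 → close Ashgrove (overflow 9)
  14÷5 = 2 each, +1 to first 4
Round 2: Briarlake=7 Dunmere=24 Elkhorn=11 Hollowpine=13 Ironridge=9 → close Dunmere (overflow 9)
  24÷4 = 6 each, +1 to first 0
Round 3: Briarlake=13 Elkhorn=17 Hollowpine=19 Ironridge=15 → close Elkhorn (overflow 11)
  17÷3 = 5 each, +1 to first 2
Round 4: Briarlake=19 Hollowpine=25 Ironridge=20 → close Hollowpine (overflow 15)
  25÷2 = 12 each, +1 to first 1
Round 5: Briarlake=32 Ironridge=32 → close Briarlake (overflow 23)
  32÷1 = 32 each, +1 to first 0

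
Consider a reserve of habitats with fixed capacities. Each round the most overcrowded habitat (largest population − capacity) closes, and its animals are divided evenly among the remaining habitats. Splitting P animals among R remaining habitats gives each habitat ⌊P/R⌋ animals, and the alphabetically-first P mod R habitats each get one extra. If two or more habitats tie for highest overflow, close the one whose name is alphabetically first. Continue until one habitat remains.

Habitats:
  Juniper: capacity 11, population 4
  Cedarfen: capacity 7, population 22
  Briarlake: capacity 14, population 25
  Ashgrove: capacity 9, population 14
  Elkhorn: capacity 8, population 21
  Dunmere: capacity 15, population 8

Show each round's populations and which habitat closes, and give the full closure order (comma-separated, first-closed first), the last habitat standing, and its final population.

Round 1: Ashgrove=14 Briarlake=25 Cedarfen=22 Dunmere=8 Elkhorn=21 Juniper=4 → close Cedarfen (overflow 15)
  22÷5 = 4 each, +1 to first 2
Round 2: Ashgrove=19 Briarlake=30 Dunmere=12 Elkhorn=25 Juniper=8 → close Elkhorn (overflow 17)
  25÷4 = 6 each, +1 to first 1
Round 3: Ashgrove=26 Briarlake=36 Dunmere=18 Juniper=14 → close Briarlake (overflow 22)
  36÷3 = 12 each, +1 to first 0
Round 4: Ashgrove=38 Dunmere=30 Juniper=26 → close Ashgrove (overflow 29)
  38÷2 = 19 each, +1 to first 0
Round 5: Dunmere=49 Juniper=45 → close Dunmere (overflow 34)
  49÷1 = 49 each, +1 to first 0

Closure order: Cedarfen, Elkhorn, Briarlake, Ashgrove, Dunmere
Last habitat: Juniper with 94 animals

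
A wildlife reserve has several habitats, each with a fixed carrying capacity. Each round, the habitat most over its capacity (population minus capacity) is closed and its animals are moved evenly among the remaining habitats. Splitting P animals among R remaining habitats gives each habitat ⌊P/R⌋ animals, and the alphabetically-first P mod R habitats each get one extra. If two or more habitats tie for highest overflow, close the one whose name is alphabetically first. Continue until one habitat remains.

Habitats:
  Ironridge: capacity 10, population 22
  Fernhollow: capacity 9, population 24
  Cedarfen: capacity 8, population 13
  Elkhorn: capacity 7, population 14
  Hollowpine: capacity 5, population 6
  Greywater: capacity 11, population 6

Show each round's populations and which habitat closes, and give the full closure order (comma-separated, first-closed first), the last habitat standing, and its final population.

Round 1: Cedarfen=13 Elkhorn=14 Fernhollow=24 Greywater=6 Hollowpine=6 Ironridge=22 → close Fernhollow (overflow 15)
  24÷5 = 4 each, +1 to first 4
Round 2: Cedarfen=18 Elkhorn=19 Greywater=11 Hollowpine=11 Ironridge=26 → close Ironridge (overflow 16)
  26÷4 = 6 each, +1 to first 2
Round 3: Cedarfen=25 Elkhorn=26 Greywater=17 Hollowpine=17 → close Elkhorn (overflow 19)
  26÷3 = 8 each, +1 to first 2
Round 4: Cedarfen=34 Greywater=26 Hollowpine=25 → close Cedarfen (overflow 26)
  34÷2 = 17 each, +1 to first 0
Round 5: Greywater=43 Hollowpine=42 → close Hollowpine (overflow 37)
  42÷1 = 42 each, +1 to first 0

Closure order: Fernhollow, Ironridge, Elkhorn, Cedarfen, Hollowpine
Last habitat: Greywater with 85 animals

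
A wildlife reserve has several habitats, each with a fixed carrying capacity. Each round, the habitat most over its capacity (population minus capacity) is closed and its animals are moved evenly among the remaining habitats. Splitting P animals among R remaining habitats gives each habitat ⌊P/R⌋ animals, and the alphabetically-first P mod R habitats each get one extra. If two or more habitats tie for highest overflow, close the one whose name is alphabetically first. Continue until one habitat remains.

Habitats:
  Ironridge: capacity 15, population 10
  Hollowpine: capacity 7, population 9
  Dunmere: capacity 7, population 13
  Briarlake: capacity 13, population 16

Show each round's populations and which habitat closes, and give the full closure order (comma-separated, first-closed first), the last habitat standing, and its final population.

Round 1: Briarlake=16 Dunmere=13 Hollowpine=9 Ironridge=10 → close Dunmere (overflow 6)
  13÷3 = 4 each, +1 to first 1
Round 2: Briarlake=21 Hollowpine=13 Ironridge=14 → close Briarlake (overflow 8)
  21÷2 = 10 each, +1 to first 1
Round 3: Hollowpine=24 Ironridge=24 → close Hollowpine (overflow 17)
  24÷1 = 24 each, +1 to first 0

Closure order: Dunmere, Briarlake, Hollowpine
Last habitat: Ironridge with 48 animals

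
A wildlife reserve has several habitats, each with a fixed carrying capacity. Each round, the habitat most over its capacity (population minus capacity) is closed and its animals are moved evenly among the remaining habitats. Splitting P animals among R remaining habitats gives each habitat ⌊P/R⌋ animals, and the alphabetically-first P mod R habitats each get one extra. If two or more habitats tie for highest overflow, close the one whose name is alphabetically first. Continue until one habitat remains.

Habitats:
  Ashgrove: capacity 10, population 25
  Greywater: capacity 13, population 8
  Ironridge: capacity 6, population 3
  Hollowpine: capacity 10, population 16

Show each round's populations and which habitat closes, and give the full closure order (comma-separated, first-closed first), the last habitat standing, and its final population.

Closure order: Ashgrove, Hollowpine, Ironridge
Last habitat: Greywater with 52 animals

Round 1: Ashgrove=25 Greywater=8 Hollowpine=16 Ironridge=3 → close Ashgrove (overflow 15)
  25÷3 = 8 each, +1 to first 1
Round 2: Greywater=17 Hollowpine=24 Ironridge=11 → close Hollowpine (overflow 14)
  24÷2 = 12 each, +1 to first 0
Round 3: Greywater=29 Ironridge=23 → close Ironridge (overflow 17)
  23÷1 = 23 each, +1 to first 0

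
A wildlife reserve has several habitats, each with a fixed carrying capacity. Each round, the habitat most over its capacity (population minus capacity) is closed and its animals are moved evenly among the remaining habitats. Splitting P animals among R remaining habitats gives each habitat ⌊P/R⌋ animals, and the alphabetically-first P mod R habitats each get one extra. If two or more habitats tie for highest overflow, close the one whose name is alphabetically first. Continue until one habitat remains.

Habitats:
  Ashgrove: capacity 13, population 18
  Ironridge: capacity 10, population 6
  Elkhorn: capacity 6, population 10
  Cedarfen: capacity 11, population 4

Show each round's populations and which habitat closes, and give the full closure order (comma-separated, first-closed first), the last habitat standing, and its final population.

Round 1: Ashgrove=18 Cedarfen=4 Elkhorn=10 Ironridge=6 → close Ashgrove (overflow 5)
  18÷3 = 6 each, +1 to first 0
Round 2: Cedarfen=10 Elkhorn=16 Ironridge=12 → close Elkhorn (overflow 10)
  16÷2 = 8 each, +1 to first 0
Round 3: Cedarfen=18 Ironridge=20 → close Ironridge (overflow 10)
  20÷1 = 20 each, +1 to first 0

Closure order: Ashgrove, Elkhorn, Ironridge
Last habitat: Cedarfen with 38 animals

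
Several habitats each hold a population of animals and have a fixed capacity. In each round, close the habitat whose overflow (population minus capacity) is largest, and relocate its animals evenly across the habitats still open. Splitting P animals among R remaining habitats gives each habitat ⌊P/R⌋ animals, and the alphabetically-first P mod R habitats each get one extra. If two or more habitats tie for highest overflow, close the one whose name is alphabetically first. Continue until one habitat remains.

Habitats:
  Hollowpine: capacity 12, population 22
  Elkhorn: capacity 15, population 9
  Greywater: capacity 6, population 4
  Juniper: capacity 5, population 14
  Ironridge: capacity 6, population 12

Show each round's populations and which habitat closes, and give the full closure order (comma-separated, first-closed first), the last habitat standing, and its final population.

Closure order: Hollowpine, Juniper, Ironridge, Greywater
Last habitat: Elkhorn with 61 animals

Round 1: Elkhorn=9 Greywater=4 Hollowpine=22 Ironridge=12 Juniper=14 → close Hollowpine (overflow 10)
  22÷4 = 5 each, +1 to first 2
Round 2: Elkhorn=15 Greywater=10 Ironridge=17 Juniper=19 → close Juniper (overflow 14)
  19÷3 = 6 each, +1 to first 1
Round 3: Elkhorn=22 Greywater=16 Ironridge=23 → close Ironridge (overflow 17)
  23÷2 = 11 each, +1 to first 1
Round 4: Elkhorn=34 Greywater=27 → close Greywater (overflow 21)
  27÷1 = 27 each, +1 to first 0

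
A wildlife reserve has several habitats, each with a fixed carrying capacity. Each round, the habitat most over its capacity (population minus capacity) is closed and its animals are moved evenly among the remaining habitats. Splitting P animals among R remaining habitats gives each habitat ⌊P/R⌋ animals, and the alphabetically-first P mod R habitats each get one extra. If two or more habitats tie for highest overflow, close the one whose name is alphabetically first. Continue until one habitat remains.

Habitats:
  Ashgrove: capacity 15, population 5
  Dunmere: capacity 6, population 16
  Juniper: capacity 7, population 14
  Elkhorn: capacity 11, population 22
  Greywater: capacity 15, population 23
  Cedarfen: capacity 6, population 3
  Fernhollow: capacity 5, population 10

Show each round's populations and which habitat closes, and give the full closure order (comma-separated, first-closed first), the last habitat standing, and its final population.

Round 1: Ashgrove=5 Cedarfen=3 Dunmere=16 Elkhorn=22 Fernhollow=10 Greywater=23 Juniper=14 → close Elkhorn (overflow 11)
  22÷6 = 3 each, +1 to first 4
Round 2: Ashgrove=9 Cedarfen=7 Dunmere=20 Fernhollow=14 Greywater=26 Juniper=17 → close Dunmere (overflow 14)
  20÷5 = 4 each, +1 to first 0
Round 3: Ashgrove=13 Cedarfen=11 Fernhollow=18 Greywater=30 Juniper=21 → close Greywater (overflow 15)
  30÷4 = 7 each, +1 to first 2
Round 4: Ashgrove=21 Cedarfen=19 Fernhollow=25 Juniper=28 → close Juniper (overflow 21)
  28÷3 = 9 each, +1 to first 1
Round 5: Ashgrove=31 Cedarfen=28 Fernhollow=34 → close Fernhollow (overflow 29)
  34÷2 = 17 each, +1 to first 0
Round 6: Ashgrove=48 Cedarfen=45 → close Cedarfen (overflow 39)
  45÷1 = 45 each, +1 to first 0

Closure order: Elkhorn, Dunmere, Greywater, Juniper, Fernhollow, Cedarfen
Last habitat: Ashgrove with 93 animals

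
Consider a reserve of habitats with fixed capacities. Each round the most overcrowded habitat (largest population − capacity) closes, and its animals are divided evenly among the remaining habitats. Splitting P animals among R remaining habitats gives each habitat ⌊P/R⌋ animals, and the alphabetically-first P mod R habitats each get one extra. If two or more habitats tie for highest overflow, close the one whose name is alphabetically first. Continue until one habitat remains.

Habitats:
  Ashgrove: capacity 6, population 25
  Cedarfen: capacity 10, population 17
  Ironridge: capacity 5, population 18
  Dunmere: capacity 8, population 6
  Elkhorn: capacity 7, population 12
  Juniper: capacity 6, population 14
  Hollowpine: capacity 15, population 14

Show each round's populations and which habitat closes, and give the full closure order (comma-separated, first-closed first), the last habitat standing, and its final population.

Closure order: Ashgrove, Ironridge, Cedarfen, Juniper, Elkhorn, Dunmere
Last habitat: Hollowpine with 106 animals

Round 1: Ashgrove=25 Cedarfen=17 Dunmere=6 Elkhorn=12 Hollowpine=14 Ironridge=18 Juniper=14 → close Ashgrove (overflow 19)
  25÷6 = 4 each, +1 to first 1
Round 2: Cedarfen=22 Dunmere=10 Elkhorn=16 Hollowpine=18 Ironridge=22 Juniper=18 → close Ironridge (overflow 17)
  22÷5 = 4 each, +1 to first 2
Round 3: Cedarfen=27 Dunmere=15 Elkhorn=20 Hollowpine=22 Juniper=22 → close Cedarfen (overflow 17)
  27÷4 = 6 each, +1 to first 3
Round 4: Dunmere=22 Elkhorn=27 Hollowpine=29 Juniper=28 → close Juniper (overflow 22)
  28÷3 = 9 each, +1 to first 1
Round 5: Dunmere=32 Elkhorn=36 Hollowpine=38 → close Elkhorn (overflow 29)
  36÷2 = 18 each, +1 to first 0
Round 6: Dunmere=50 Hollowpine=56 → close Dunmere (overflow 42)
  50÷1 = 50 each, +1 to first 0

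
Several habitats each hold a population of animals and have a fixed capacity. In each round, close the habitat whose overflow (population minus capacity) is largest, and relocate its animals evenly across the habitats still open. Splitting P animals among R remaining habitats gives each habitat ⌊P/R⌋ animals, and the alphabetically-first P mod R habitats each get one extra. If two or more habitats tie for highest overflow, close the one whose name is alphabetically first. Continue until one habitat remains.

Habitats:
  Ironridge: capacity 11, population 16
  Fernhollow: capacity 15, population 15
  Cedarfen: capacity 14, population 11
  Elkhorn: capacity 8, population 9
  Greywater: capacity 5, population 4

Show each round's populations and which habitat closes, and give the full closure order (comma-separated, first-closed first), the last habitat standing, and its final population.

Round 1: Cedarfen=11 Elkhorn=9 Fernhollow=15 Greywater=4 Ironridge=16 → close Ironridge (overflow 5)
  16÷4 = 4 each, +1 to first 0
Round 2: Cedarfen=15 Elkhorn=13 Fernhollow=19 Greywater=8 → close Elkhorn (overflow 5)
  13÷3 = 4 each, +1 to first 1
Round 3: Cedarfen=20 Fernhollow=23 Greywater=12 → close Fernhollow (overflow 8)
  23÷2 = 11 each, +1 to first 1
Round 4: Cedarfen=32 Greywater=23 → close Cedarfen (overflow 18)
  32÷1 = 32 each, +1 to first 0

Closure order: Ironridge, Elkhorn, Fernhollow, Cedarfen
Last habitat: Greywater with 55 animals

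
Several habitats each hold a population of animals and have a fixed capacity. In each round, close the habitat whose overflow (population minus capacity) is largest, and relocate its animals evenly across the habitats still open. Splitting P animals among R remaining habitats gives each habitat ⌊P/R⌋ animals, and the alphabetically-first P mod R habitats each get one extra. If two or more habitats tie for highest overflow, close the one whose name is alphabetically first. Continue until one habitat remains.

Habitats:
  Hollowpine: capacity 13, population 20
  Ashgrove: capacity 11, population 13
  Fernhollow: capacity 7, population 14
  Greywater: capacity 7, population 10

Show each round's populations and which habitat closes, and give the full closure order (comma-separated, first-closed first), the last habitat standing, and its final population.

Round 1: Ashgrove=13 Fernhollow=14 Greywater=10 Hollowpine=20 → close Fernhollow (overflow 7)
  14÷3 = 4 each, +1 to first 2
Round 2: Ashgrove=18 Greywater=15 Hollowpine=24 → close Hollowpine (overflow 11)
  24÷2 = 12 each, +1 to first 0
Round 3: Ashgrove=30 Greywater=27 → close Greywater (overflow 20)
  27÷1 = 27 each, +1 to first 0

Closure order: Fernhollow, Hollowpine, Greywater
Last habitat: Ashgrove with 57 animals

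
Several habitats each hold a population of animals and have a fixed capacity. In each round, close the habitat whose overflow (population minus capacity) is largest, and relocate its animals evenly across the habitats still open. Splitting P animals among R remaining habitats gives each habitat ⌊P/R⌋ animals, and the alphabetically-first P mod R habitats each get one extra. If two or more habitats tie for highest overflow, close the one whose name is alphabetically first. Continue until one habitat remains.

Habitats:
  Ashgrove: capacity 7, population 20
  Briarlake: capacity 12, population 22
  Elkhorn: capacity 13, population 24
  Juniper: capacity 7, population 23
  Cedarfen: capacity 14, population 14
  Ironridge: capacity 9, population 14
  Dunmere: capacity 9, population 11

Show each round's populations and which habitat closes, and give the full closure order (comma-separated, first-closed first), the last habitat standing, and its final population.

Closure order: Juniper, Ashgrove, Elkhorn, Briarlake, Ironridge, Dunmere
Last habitat: Cedarfen with 128 animals

Round 1: Ashgrove=20 Briarlake=22 Cedarfen=14 Dunmere=11 Elkhorn=24 Ironridge=14 Juniper=23 → close Juniper (overflow 16)
  23÷6 = 3 each, +1 to first 5
Round 2: Ashgrove=24 Briarlake=26 Cedarfen=18 Dunmere=15 Elkhorn=28 Ironridge=17 → close Ashgrove (overflow 17)
  24÷5 = 4 each, +1 to first 4
Round 3: Briarlake=31 Cedarfen=23 Dunmere=20 Elkhorn=33 Ironridge=21 → close Elkhorn (overflow 20)
  33÷4 = 8 each, +1 to first 1
Round 4: Briarlake=40 Cedarfen=31 Dunmere=28 Ironridge=29 → close Briarlake (overflow 28)
  40÷3 = 13 each, +1 to first 1
Round 5: Cedarfen=45 Dunmere=41 Ironridge=42 → close Ironridge (overflow 33)
  42÷2 = 21 each, +1 to first 0
Round 6: Cedarfen=66 Dunmere=62 → close Dunmere (overflow 53)
  62÷1 = 62 each, +1 to first 0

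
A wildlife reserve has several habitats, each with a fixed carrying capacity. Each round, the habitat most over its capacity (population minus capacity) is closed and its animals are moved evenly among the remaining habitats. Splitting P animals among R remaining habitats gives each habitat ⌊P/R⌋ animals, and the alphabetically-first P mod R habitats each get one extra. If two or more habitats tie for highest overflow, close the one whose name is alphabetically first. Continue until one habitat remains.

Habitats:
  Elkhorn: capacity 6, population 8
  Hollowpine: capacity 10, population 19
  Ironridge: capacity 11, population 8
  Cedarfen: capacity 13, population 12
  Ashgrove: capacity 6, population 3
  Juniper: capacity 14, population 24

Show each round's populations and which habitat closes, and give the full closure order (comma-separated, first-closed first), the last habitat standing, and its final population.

Round 1: Ashgrove=3 Cedarfen=12 Elkhorn=8 Hollowpine=19 Ironridge=8 Juniper=24 → close Juniper (overflow 10)
  24÷5 = 4 each, +1 to first 4
Round 2: Ashgrove=8 Cedarfen=17 Elkhorn=13 Hollowpine=24 Ironridge=12 → close Hollowpine (overflow 14)
  24÷4 = 6 each, +1 to first 0
Round 3: Ashgrove=14 Cedarfen=23 Elkhorn=19 Ironridge=18 → close Elkhorn (overflow 13)
  19÷3 = 6 each, +1 to first 1
Round 4: Ashgrove=21 Cedarfen=29 Ironridge=24 → close Cedarfen (overflow 16)
  29÷2 = 14 each, +1 to first 1
Round 5: Ashgrove=36 Ironridge=38 → close Ashgrove (overflow 30)
  36÷1 = 36 each, +1 to first 0

Closure order: Juniper, Hollowpine, Elkhorn, Cedarfen, Ashgrove
Last habitat: Ironridge with 74 animals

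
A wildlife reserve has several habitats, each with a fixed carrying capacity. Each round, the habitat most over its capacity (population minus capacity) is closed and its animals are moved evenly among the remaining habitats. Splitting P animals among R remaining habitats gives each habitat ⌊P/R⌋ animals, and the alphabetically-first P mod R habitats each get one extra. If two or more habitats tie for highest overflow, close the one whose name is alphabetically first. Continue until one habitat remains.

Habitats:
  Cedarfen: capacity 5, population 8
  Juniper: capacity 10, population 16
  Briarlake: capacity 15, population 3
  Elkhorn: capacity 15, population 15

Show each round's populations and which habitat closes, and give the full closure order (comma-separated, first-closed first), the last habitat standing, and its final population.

Closure order: Juniper, Cedarfen, Elkhorn
Last habitat: Briarlake with 42 animals

Round 1: Briarlake=3 Cedarfen=8 Elkhorn=15 Juniper=16 → close Juniper (overflow 6)
  16÷3 = 5 each, +1 to first 1
Round 2: Briarlake=9 Cedarfen=13 Elkhorn=20 → close Cedarfen (overflow 8)
  13÷2 = 6 each, +1 to first 1
Round 3: Briarlake=16 Elkhorn=26 → close Elkhorn (overflow 11)
  26÷1 = 26 each, +1 to first 0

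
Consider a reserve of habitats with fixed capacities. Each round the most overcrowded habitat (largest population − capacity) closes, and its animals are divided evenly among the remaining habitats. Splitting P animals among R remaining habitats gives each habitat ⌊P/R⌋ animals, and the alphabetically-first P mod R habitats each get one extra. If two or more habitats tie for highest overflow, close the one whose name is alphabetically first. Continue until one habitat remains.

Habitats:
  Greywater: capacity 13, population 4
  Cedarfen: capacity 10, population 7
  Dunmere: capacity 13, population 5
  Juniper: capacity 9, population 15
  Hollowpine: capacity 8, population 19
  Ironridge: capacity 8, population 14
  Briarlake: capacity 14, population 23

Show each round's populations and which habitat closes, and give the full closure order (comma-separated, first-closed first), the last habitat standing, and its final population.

Closure order: Hollowpine, Briarlake, Ironridge, Juniper, Cedarfen, Dunmere
Last habitat: Greywater with 87 animals

Round 1: Briarlake=23 Cedarfen=7 Dunmere=5 Greywater=4 Hollowpine=19 Ironridge=14 Juniper=15 → close Hollowpine (overflow 11)
  19÷6 = 3 each, +1 to first 1
Round 2: Briarlake=27 Cedarfen=10 Dunmere=8 Greywater=7 Ironridge=17 Juniper=18 → close Briarlake (overflow 13)
  27÷5 = 5 each, +1 to first 2
Round 3: Cedarfen=16 Dunmere=14 Greywater=12 Ironridge=22 Juniper=23 → close Ironridge (overflow 14)
  22÷4 = 5 each, +1 to first 2
Round 4: Cedarfen=22 Dunmere=20 Greywater=17 Juniper=28 → close Juniper (overflow 19)
  28÷3 = 9 each, +1 to first 1
Round 5: Cedarfen=32 Dunmere=29 Greywater=26 → close Cedarfen (overflow 22)
  32÷2 = 16 each, +1 to first 0
Round 6: Dunmere=45 Greywater=42 → close Dunmere (overflow 32)
  45÷1 = 45 each, +1 to first 0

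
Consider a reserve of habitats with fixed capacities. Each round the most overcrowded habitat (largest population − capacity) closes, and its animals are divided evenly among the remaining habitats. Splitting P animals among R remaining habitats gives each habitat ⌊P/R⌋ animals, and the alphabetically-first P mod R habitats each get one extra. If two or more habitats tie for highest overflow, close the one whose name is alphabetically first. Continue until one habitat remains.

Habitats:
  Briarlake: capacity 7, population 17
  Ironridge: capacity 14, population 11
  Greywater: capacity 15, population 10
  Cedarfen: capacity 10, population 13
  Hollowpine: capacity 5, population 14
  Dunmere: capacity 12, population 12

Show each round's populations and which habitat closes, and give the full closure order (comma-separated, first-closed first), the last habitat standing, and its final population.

Closure order: Briarlake, Hollowpine, Cedarfen, Dunmere, Ironridge
Last habitat: Greywater with 77 animals

Round 1: Briarlake=17 Cedarfen=13 Dunmere=12 Greywater=10 Hollowpine=14 Ironridge=11 → close Briarlake (overflow 10)
  17÷5 = 3 each, +1 to first 2
Round 2: Cedarfen=17 Dunmere=16 Greywater=13 Hollowpine=17 Ironridge=14 → close Hollowpine (overflow 12)
  17÷4 = 4 each, +1 to first 1
Round 3: Cedarfen=22 Dunmere=20 Greywater=17 Ironridge=18 → close Cedarfen (overflow 12)
  22÷3 = 7 each, +1 to first 1
Round 4: Dunmere=28 Greywater=24 Ironridge=25 → close Dunmere (overflow 16)
  28÷2 = 14 each, +1 to first 0
Round 5: Greywater=38 Ironridge=39 → close Ironridge (overflow 25)
  39÷1 = 39 each, +1 to first 0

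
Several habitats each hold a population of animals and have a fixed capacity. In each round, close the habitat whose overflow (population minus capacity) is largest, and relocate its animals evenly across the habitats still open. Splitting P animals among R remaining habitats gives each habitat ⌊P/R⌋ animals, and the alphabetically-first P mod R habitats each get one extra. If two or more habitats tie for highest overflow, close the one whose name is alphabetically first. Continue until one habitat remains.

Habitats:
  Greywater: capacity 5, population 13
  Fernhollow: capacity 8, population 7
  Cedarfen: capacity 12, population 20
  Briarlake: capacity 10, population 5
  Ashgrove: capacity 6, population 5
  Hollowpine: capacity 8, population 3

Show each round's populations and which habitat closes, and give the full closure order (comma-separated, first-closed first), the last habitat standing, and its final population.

Closure order: Cedarfen, Greywater, Ashgrove, Fernhollow, Briarlake
Last habitat: Hollowpine with 53 animals

Round 1: Ashgrove=5 Briarlake=5 Cedarfen=20 Fernhollow=7 Greywater=13 Hollowpine=3 → close Cedarfen (overflow 8)
  20÷5 = 4 each, +1 to first 0
Round 2: Ashgrove=9 Briarlake=9 Fernhollow=11 Greywater=17 Hollowpine=7 → close Greywater (overflow 12)
  17÷4 = 4 each, +1 to first 1
Round 3: Ashgrove=14 Briarlake=13 Fernhollow=15 Hollowpine=11 → close Ashgrove (overflow 8)
  14÷3 = 4 each, +1 to first 2
Round 4: Briarlake=18 Fernhollow=20 Hollowpine=15 → close Fernhollow (overflow 12)
  20÷2 = 10 each, +1 to first 0
Round 5: Briarlake=28 Hollowpine=25 → close Briarlake (overflow 18)
  28÷1 = 28 each, +1 to first 0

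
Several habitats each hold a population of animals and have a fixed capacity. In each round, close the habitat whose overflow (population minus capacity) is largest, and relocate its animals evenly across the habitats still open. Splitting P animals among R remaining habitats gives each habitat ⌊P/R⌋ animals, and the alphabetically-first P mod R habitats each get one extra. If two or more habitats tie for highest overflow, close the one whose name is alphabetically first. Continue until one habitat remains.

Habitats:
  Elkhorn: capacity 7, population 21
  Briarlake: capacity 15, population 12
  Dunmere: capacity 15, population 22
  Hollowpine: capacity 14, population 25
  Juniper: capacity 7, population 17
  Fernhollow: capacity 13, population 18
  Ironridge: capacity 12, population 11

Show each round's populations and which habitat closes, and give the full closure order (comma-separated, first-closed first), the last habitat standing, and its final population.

Round 1: Briarlake=12 Dunmere=22 Elkhorn=21 Fernhollow=18 Hollowpine=25 Ironridge=11 Juniper=17 → close Elkhorn (overflow 14)
  21÷6 = 3 each, +1 to first 3
Round 2: Briarlake=16 Dunmere=26 Fernhollow=22 Hollowpine=28 Ironridge=14 Juniper=20 → close Hollowpine (overflow 14)
  28÷5 = 5 each, +1 to first 3
Round 3: Briarlake=22 Dunmere=32 Fernhollow=28 Ironridge=19 Juniper=25 → close Juniper (overflow 18)
  25÷4 = 6 each, +1 to first 1
Round 4: Briarlake=29 Dunmere=38 Fernhollow=34 Ironridge=25 → close Dunmere (overflow 23)
  38÷3 = 12 each, +1 to first 2
Round 5: Briarlake=42 Fernhollow=47 Ironridge=37 → close Fernhollow (overflow 34)
  47÷2 = 23 each, +1 to first 1
Round 6: Briarlake=66 Ironridge=60 → close Briarlake (overflow 51)
  66÷1 = 66 each, +1 to first 0

Closure order: Elkhorn, Hollowpine, Juniper, Dunmere, Fernhollow, Briarlake
Last habitat: Ironridge with 126 animals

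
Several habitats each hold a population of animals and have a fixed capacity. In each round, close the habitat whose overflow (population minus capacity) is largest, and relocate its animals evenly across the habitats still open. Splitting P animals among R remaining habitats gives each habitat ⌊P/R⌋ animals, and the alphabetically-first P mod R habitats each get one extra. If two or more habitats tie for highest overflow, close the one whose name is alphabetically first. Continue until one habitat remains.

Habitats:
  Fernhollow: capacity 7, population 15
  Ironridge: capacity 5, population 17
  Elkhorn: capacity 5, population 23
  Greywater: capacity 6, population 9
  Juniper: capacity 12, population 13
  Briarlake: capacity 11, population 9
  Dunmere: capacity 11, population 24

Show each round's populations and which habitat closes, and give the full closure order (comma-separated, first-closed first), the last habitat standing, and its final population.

Round 1: Briarlake=9 Dunmere=24 Elkhorn=23 Fernhollow=15 Greywater=9 Ironridge=17 Juniper=13 → close Elkhorn (overflow 18)
  23÷6 = 3 each, +1 to first 5
Round 2: Briarlake=13 Dunmere=28 Fernhollow=19 Greywater=13 Ironridge=21 Juniper=16 → close Dunmere (overflow 17)
  28÷5 = 5 each, +1 to first 3
Round 3: Briarlake=19 Fernhollow=25 Greywater=19 Ironridge=26 Juniper=21 → close Ironridge (overflow 21)
  26÷4 = 6 each, +1 to first 2
Round 4: Briarlake=26 Fernhollow=32 Greywater=25 Juniper=27 → close Fernhollow (overflow 25)
  32÷3 = 10 each, +1 to first 2
Round 5: Briarlake=37 Greywater=36 Juniper=37 → close Greywater (overflow 30)
  36÷2 = 18 each, +1 to first 0
Round 6: Briarlake=55 Juniper=55 → close Briarlake (overflow 44)
  55÷1 = 55 each, +1 to first 0

Closure order: Elkhorn, Dunmere, Ironridge, Fernhollow, Greywater, Briarlake
Last habitat: Juniper with 110 animals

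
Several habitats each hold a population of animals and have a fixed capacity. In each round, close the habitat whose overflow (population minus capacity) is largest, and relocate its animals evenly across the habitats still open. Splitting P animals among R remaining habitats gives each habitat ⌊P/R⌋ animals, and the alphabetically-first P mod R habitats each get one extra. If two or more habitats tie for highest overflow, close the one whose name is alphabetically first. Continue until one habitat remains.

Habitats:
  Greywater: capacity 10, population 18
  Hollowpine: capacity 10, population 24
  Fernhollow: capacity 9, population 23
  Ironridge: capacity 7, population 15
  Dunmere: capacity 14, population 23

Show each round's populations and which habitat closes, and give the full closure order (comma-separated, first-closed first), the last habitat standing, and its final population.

Closure order: Fernhollow, Hollowpine, Dunmere, Greywater
Last habitat: Ironridge with 103 animals

Round 1: Dunmere=23 Fernhollow=23 Greywater=18 Hollowpine=24 Ironridge=15 → close Fernhollow (overflow 14)
  23÷4 = 5 each, +1 to first 3
Round 2: Dunmere=29 Greywater=24 Hollowpine=30 Ironridge=20 → close Hollowpine (overflow 20)
  30÷3 = 10 each, +1 to first 0
Round 3: Dunmere=39 Greywater=34 Ironridge=30 → close Dunmere (overflow 25)
  39÷2 = 19 each, +1 to first 1
Round 4: Greywater=54 Ironridge=49 → close Greywater (overflow 44)
  54÷1 = 54 each, +1 to first 0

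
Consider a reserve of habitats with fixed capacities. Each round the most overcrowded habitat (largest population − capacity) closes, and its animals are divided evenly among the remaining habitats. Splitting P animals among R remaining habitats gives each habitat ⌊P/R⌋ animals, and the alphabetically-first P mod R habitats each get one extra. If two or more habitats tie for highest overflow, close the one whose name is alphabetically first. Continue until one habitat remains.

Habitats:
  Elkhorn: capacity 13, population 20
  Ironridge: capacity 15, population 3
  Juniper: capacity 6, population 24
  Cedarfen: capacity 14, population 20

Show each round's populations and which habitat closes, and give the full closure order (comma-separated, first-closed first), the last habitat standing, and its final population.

Round 1: Cedarfen=20 Elkhorn=20 Ironridge=3 Juniper=24 → close Juniper (overflow 18)
  24÷3 = 8 each, +1 to first 0
Round 2: Cedarfen=28 Elkhorn=28 Ironridge=11 → close Elkhorn (overflow 15)
  28÷2 = 14 each, +1 to first 0
Round 3: Cedarfen=42 Ironridge=25 → close Cedarfen (overflow 28)
  42÷1 = 42 each, +1 to first 0

Closure order: Juniper, Elkhorn, Cedarfen
Last habitat: Ironridge with 67 animals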